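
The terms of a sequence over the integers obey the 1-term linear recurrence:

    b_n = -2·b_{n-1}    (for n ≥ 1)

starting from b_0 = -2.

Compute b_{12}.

b_1 = -2·-2 = 4
b_2 = -2·4 = -8
b_3 = -2·-8 = 16
b_4 = -2·16 = -32
b_5 = -2·-32 = 64
b_6 = -2·64 = -128
b_7 = -2·-128 = 256
b_8 = -2·256 = -512
b_9 = -2·-512 = 1024
b_10 = -2·1024 = -2048
b_11 = -2·-2048 = 4096
b_12 = -2·4096 = -8192

-8192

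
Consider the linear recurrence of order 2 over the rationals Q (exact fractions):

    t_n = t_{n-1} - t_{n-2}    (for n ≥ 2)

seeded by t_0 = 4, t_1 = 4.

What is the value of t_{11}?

t_2 = 1·4 + -1·4 = 0
t_3 = 1·0 + -1·4 = -4
t_4 = 1·-4 + -1·0 = -4
t_5 = 1·-4 + -1·-4 = 0
t_6 = 1·0 + -1·-4 = 4
t_7 = 1·4 + -1·0 = 4
t_8 = 1·4 + -1·4 = 0
t_9 = 1·0 + -1·4 = -4
t_10 = 1·-4 + -1·0 = -4
t_11 = 1·-4 + -1·-4 = 0

0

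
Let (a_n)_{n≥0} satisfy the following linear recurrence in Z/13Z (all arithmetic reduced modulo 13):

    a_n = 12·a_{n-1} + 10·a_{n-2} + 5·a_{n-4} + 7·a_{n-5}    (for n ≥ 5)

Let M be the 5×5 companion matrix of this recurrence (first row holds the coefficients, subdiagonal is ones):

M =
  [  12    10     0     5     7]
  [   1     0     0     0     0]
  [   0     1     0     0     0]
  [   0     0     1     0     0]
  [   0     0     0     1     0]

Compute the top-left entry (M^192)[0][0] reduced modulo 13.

(M^192)[0][0] is the top entry after applying M 192 times to the unit state (1, 0, 0, 0, 0). Equivalently it is h_{196} for the auxiliary sequence (h_n) obeying the same recurrence with h_4 = 1 and h_i = 0 for 0 ≤ i < 4:
h_5 = 12·1 + 10·0 + 0·0 + 5·0 + 7·0 = 12
h_6 = 12·12 + 10·1 + 0·0 + 5·0 + 7·0 = 11
h_7 = 12·11 + 10·12 + 0·1 + 5·0 + 7·0 = 5
h_8 = 12·5 + 10·11 + 0·12 + 5·1 + 7·0 = 6
h_9 = 12·6 + 10·5 + 0·11 + 5·12 + 7·1 = 7
h_10 = 12·7 + 10·6 + 0·5 + 5·11 + 7·12 = 10
Continuing the recurrence:
  h_11 = 6;  h_12 = 3;  h_13 = 4;  h_14 = 8;  h_15 = 2;  h_16 = 5
  h_17 = 4;  h_18 = 10;  h_19 = 5;  h_20 = 4;  h_21 = 10;  h_22 = 4
  h_23 = 9;  h_24 = 8;  h_25 = 4;  h_26 = 10;  h_27 = 12;  h_28 = 9
  h_29 = 5;  h_30 = 7;  h_31 = 4;  h_32 = 0;  h_33 = 11;  h_34 = 7
  h_35 = 3;  h_36 = 4;  h_37 = 3;  h_38 = 6;  h_39 = 10;  h_40 = 0
  h_41 = 0;  h_42 = 12;  h_43 = 2;  h_44 = 6;  h_45 = 1;  h_46 = 2
  h_47 = 11;  h_48 = 1;  h_49 = 0;  h_50 = 1;  h_51 = 3;  h_52 = 11
  h_53 = 0;  h_54 = 11;  h_55 = 11;  h_56 = 6;  h_57 = 12;  h_58 = 12
  h_59 = 6;  h_60 = 0;  h_61 = 6;  h_62 = 8;  h_63 = 10;  h_64 = 8
  h_65 = 5;  h_66 = 1;  h_67 = 12;  h_68 = 4;  h_69 = 2;  h_70 = 0
  h_71 = 9;  h_72 = 4;  h_73 = 7;  h_74 = 8;  h_75 = 3;  h_76 = 4
  h_77 = 11;  h_78 = 1;  h_79 = 11;  h_80 = 1;  h_81 = 10;  h_82 = 4
  h_83 = 2;  h_84 = 3;  h_85 = 9;  h_86 = 7;  h_87 = 4;  h_88 = 4
  h_89 = 11;  h_90 = 10;  h_91 = 0;  h_92 = 5;  h_93 = 0;  h_94 = 8
  h_95 = 10;  h_96 = 4;  h_97 = 1;  h_98 = 1;  h_99 = 11;  h_100 = 11
  h_101 = 2;  h_102 = 3;  h_103 = 1;  h_104 = 5;  h_105 = 1;  h_106 = 0
  h_107 = 10;  h_108 = 9;  h_109 = 1;  h_110 = 5;  h_111 = 3;  h_112 = 6
  h_113 = 1;  h_114 = 0;  h_115 = 8;  h_116 = 4;  h_117 = 6;  h_118 = 2
  h_119 = 7;  h_120 = 11;  h_121 = 0;  h_122 = 6;  h_123 = 4;  h_124 = 4
  h_125 = 9;  h_126 = 9;  h_127 = 0;  h_128 = 8;  h_129 = 0;  h_130 = 6
  h_131 = 5;  h_132 = 4;  h_133 = 11;  h_134 = 7;  h_135 = 1;  h_136 = 7
  h_137 = 8;  h_138 = 5;  h_139 = 12;  h_140 = 2;  h_141 = 12;  h_142 = 11
  h_143 = 9;  h_144 = 0;  h_145 = 8;  h_146 = 1;  h_147 = 6;  h_148 = 2
  h_149 = 7;  h_150 = 9;  h_151 = 7;  h_152 = 5;  h_153 = 10;  h_154 = 4
  h_155 = 12;  h_156 = 11;  h_157 = 12;  h_158 = 6;  h_159 = 7;  h_160 = 10
  h_161 = 2;  h_162 = 4;  h_163 = 2;  h_164 = 7;  h_165 = 2;  h_166 = 11
  h_167 = 8;  h_168 = 8;  h_169 = 1;  h_170 = 5;  h_171 = 5;  h_172 = 11
  h_173 = 9;  h_174 = 3;  h_175 = 4;  h_176 = 12;  h_177 = 7;  h_178 = 9
  h_179 = 11;  h_180 = 11;  h_181 = 10;  h_182 = 12;  h_183 = 11;  h_184 = 7
  h_185 = 9;  h_186 = 9;  h_187 = 12;  h_188 = 8;  h_189 = 11;  h_190 = 8
  h_191 = 4;  h_192 = 5;  h_193 = 3;  h_194 = 8
h_195 = 12·8 + 10·3 + 0·5 + 5·4 + 7·8 = 7
h_196 = 12·7 + 10·8 + 0·3 + 5·5 + 7·4 = 9

9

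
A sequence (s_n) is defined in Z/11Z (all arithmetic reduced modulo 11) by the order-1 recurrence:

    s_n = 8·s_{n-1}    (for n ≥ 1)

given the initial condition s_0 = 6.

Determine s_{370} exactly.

6

s_1 = 8·6 = 4
s_2 = 8·4 = 10
s_3 = 8·10 = 3
s_4 = 8·3 = 2
s_5 = 8·2 = 5
s_6 = 8·5 = 7
s_7 = 8·7 = 1
s_8 = 8·1 = 8
s_9 = 8·8 = 9
s_10 = 8·9 = 6
(s_10) = (6) = (s_0), so the sequence has period 10.
370 ≡ 0 (mod 10), hence s_370 = s_0 = 6.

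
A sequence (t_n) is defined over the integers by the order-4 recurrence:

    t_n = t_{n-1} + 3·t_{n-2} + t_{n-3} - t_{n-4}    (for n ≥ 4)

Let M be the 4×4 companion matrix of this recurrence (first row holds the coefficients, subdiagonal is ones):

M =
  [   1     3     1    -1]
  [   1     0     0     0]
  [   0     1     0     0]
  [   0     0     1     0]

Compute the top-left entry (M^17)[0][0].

1468752

(M^17)[0][0] is the top entry after applying M 17 times to the unit state (1, 0, 0, 0). Equivalently it is h_{20} for the auxiliary sequence (h_n) obeying the same recurrence with h_3 = 1 and h_i = 0 for 0 ≤ i < 3:
h_4 = 1·1 + 3·0 + 1·0 + -1·0 = 1
h_5 = 1·1 + 3·1 + 1·0 + -1·0 = 4
h_6 = 1·4 + 3·1 + 1·1 + -1·0 = 8
h_7 = 1·8 + 3·4 + 1·1 + -1·1 = 20
h_8 = 1·20 + 3·8 + 1·4 + -1·1 = 47
h_9 = 1·47 + 3·20 + 1·8 + -1·4 = 111
h_10 = 1·111 + 3·47 + 1·20 + -1·8 = 264
h_11 = 1·264 + 3·111 + 1·47 + -1·20 = 624
h_12 = 1·624 + 3·264 + 1·111 + -1·47 = 1480
h_13 = 1·1480 + 3·624 + 1·264 + -1·111 = 3505
h_14 = 1·3505 + 3·1480 + 1·624 + -1·264 = 8305
h_15 = 1·8305 + 3·3505 + 1·1480 + -1·624 = 19676
h_16 = 1·19676 + 3·8305 + 1·3505 + -1·1480 = 46616
h_17 = 1·46616 + 3·19676 + 1·8305 + -1·3505 = 110444
h_18 = 1·110444 + 3·46616 + 1·19676 + -1·8305 = 261663
h_19 = 1·261663 + 3·110444 + 1·46616 + -1·19676 = 619935
h_20 = 1·619935 + 3·261663 + 1·110444 + -1·46616 = 1468752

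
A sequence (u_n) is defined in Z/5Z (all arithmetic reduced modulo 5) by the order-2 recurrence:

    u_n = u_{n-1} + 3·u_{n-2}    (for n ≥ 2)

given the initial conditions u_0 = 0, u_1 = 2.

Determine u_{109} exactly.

u_2 = 1·2 + 3·0 = 2
u_3 = 1·2 + 3·2 = 3
u_4 = 1·3 + 3·2 = 4
u_5 = 1·4 + 3·3 = 3
u_6 = 1·3 + 3·4 = 0
u_7 = 1·0 + 3·3 = 4
u_8 = 1·4 + 3·0 = 4
u_9 = 1·4 + 3·4 = 1
u_10 = 1·1 + 3·4 = 3
u_11 = 1·3 + 3·1 = 1
u_12 = 1·1 + 3·3 = 0
u_13 = 1·0 + 3·1 = 3
u_14 = 1·3 + 3·0 = 3
u_15 = 1·3 + 3·3 = 2
u_16 = 1·2 + 3·3 = 1
u_17 = 1·1 + 3·2 = 2
u_18 = 1·2 + 3·1 = 0
u_19 = 1·0 + 3·2 = 1
u_20 = 1·1 + 3·0 = 1
u_21 = 1·1 + 3·1 = 4
u_22 = 1·4 + 3·1 = 2
u_23 = 1·2 + 3·4 = 4
u_24 = 1·4 + 3·2 = 0
u_25 = 1·0 + 3·4 = 2
(u_24, u_25) = (0, 2) = (u_0, u_1), so the sequence has period 24.
109 ≡ 13 (mod 24), hence u_109 = u_13 = 3.

3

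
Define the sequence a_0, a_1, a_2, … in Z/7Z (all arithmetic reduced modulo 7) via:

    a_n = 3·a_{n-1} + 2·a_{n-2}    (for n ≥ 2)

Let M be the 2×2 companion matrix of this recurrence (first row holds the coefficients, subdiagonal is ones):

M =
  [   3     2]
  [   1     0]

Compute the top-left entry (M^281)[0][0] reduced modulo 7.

(M^281)[0][0] is the top entry after applying M 281 times to the unit state (1, 0). Equivalently it is h_{282} for the auxiliary sequence (h_n) obeying the same recurrence with h_1 = 1 and h_i = 0 for 0 ≤ i < 1:
h_2 = 3·1 + 2·0 = 3
h_3 = 3·3 + 2·1 = 4
h_4 = 3·4 + 2·3 = 4
h_5 = 3·4 + 2·4 = 6
h_6 = 3·6 + 2·4 = 5
h_7 = 3·5 + 2·6 = 6
h_8 = 3·6 + 2·5 = 0
h_9 = 3·0 + 2·6 = 5
h_10 = 3·5 + 2·0 = 1
h_11 = 3·1 + 2·5 = 6
h_12 = 3·6 + 2·1 = 6
h_13 = 3·6 + 2·6 = 2
h_14 = 3·2 + 2·6 = 4
h_15 = 3·4 + 2·2 = 2
h_16 = 3·2 + 2·4 = 0
h_17 = 3·0 + 2·2 = 4
h_18 = 3·4 + 2·0 = 5
h_19 = 3·5 + 2·4 = 2
h_20 = 3·2 + 2·5 = 2
h_21 = 3·2 + 2·2 = 3
h_22 = 3·3 + 2·2 = 6
h_23 = 3·6 + 2·3 = 3
h_24 = 3·3 + 2·6 = 0
h_25 = 3·0 + 2·3 = 6
h_26 = 3·6 + 2·0 = 4
h_27 = 3·4 + 2·6 = 3
h_28 = 3·3 + 2·4 = 3
h_29 = 3·3 + 2·3 = 1
h_30 = 3·1 + 2·3 = 2
h_31 = 3·2 + 2·1 = 1
h_32 = 3·1 + 2·2 = 0
h_33 = 3·0 + 2·1 = 2
h_34 = 3·2 + 2·0 = 6
h_35 = 3·6 + 2·2 = 1
h_36 = 3·1 + 2·6 = 1
h_37 = 3·1 + 2·1 = 5
h_38 = 3·5 + 2·1 = 3
h_39 = 3·3 + 2·5 = 5
h_40 = 3·5 + 2·3 = 0
h_41 = 3·0 + 2·5 = 3
h_42 = 3·3 + 2·0 = 2
h_43 = 3·2 + 2·3 = 5
h_44 = 3·5 + 2·2 = 5
h_45 = 3·5 + 2·5 = 4
h_46 = 3·4 + 2·5 = 1
h_47 = 3·1 + 2·4 = 4
h_48 = 3·4 + 2·1 = 0
h_49 = 3·0 + 2·4 = 1
(h_48, h_49) = (0, 1) = (h_0, h_1), so the sequence has period 48.
282 ≡ 42 (mod 48), hence h_282 = h_42 = 2.

2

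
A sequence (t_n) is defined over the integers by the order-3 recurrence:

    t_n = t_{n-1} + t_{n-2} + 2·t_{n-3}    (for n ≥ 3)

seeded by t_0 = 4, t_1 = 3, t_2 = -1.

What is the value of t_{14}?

14039

t_3 = 1·-1 + 1·3 + 2·4 = 10
t_4 = 1·10 + 1·-1 + 2·3 = 15
t_5 = 1·15 + 1·10 + 2·-1 = 23
t_6 = 1·23 + 1·15 + 2·10 = 58
t_7 = 1·58 + 1·23 + 2·15 = 111
t_8 = 1·111 + 1·58 + 2·23 = 215
t_9 = 1·215 + 1·111 + 2·58 = 442
t_10 = 1·442 + 1·215 + 2·111 = 879
t_11 = 1·879 + 1·442 + 2·215 = 1751
t_12 = 1·1751 + 1·879 + 2·442 = 3514
t_13 = 1·3514 + 1·1751 + 2·879 = 7023
t_14 = 1·7023 + 1·3514 + 2·1751 = 14039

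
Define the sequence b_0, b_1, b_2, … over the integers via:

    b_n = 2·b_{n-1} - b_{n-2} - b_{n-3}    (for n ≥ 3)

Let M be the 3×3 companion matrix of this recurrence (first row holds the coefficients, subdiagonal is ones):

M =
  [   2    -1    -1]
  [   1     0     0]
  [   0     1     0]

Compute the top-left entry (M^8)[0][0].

-26

(M^8)[0][0] is the top entry after applying M 8 times to the unit state (1, 0, 0). Equivalently it is h_{10} for the auxiliary sequence (h_n) obeying the same recurrence with h_2 = 1 and h_i = 0 for 0 ≤ i < 2:
h_3 = 2·1 + -1·0 + -1·0 = 2
h_4 = 2·2 + -1·1 + -1·0 = 3
h_5 = 2·3 + -1·2 + -1·1 = 3
h_6 = 2·3 + -1·3 + -1·2 = 1
h_7 = 2·1 + -1·3 + -1·3 = -4
h_8 = 2·-4 + -1·1 + -1·3 = -12
h_9 = 2·-12 + -1·-4 + -1·1 = -21
h_10 = 2·-21 + -1·-12 + -1·-4 = -26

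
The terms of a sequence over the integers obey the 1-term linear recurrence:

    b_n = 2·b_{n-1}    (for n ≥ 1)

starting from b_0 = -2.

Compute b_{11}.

-4096

b_1 = 2·-2 = -4
b_2 = 2·-4 = -8
b_3 = 2·-8 = -16
b_4 = 2·-16 = -32
b_5 = 2·-32 = -64
b_6 = 2·-64 = -128
b_7 = 2·-128 = -256
b_8 = 2·-256 = -512
b_9 = 2·-512 = -1024
b_10 = 2·-1024 = -2048
b_11 = 2·-2048 = -4096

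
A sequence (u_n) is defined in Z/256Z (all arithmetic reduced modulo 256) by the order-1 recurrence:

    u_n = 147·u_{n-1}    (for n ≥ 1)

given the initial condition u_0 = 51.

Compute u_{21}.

25

u_1 = 147·51 = 73
u_2 = 147·73 = 235
u_3 = 147·235 = 241
u_4 = 147·241 = 99
u_5 = 147·99 = 217
u_6 = 147·217 = 155
u_7 = 147·155 = 1
u_8 = 147·1 = 147
u_9 = 147·147 = 105
u_10 = 147·105 = 75
u_11 = 147·75 = 17
u_12 = 147·17 = 195
u_13 = 147·195 = 249
u_14 = 147·249 = 251
u_15 = 147·251 = 33
u_16 = 147·33 = 243
u_17 = 147·243 = 137
u_18 = 147·137 = 171
u_19 = 147·171 = 49
u_20 = 147·49 = 35
u_21 = 147·35 = 25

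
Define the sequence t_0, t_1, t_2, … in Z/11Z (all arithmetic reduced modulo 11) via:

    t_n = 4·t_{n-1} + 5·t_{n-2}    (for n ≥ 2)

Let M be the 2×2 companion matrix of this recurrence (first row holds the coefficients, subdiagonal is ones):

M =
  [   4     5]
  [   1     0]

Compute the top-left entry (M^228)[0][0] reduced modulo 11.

(M^228)[0][0] is the top entry after applying M 228 times to the unit state (1, 0). Equivalently it is h_{229} for the auxiliary sequence (h_n) obeying the same recurrence with h_1 = 1 and h_i = 0 for 0 ≤ i < 1:
h_2 = 4·1 + 5·0 = 4
h_3 = 4·4 + 5·1 = 10
h_4 = 4·10 + 5·4 = 5
h_5 = 4·5 + 5·10 = 4
h_6 = 4·4 + 5·5 = 8
h_7 = 4·8 + 5·4 = 8
h_8 = 4·8 + 5·8 = 6
h_9 = 4·6 + 5·8 = 9
h_10 = 4·9 + 5·6 = 0
h_11 = 4·0 + 5·9 = 1
(h_10, h_11) = (0, 1) = (h_0, h_1), so the sequence has period 10.
229 ≡ 9 (mod 10), hence h_229 = h_9 = 9.

9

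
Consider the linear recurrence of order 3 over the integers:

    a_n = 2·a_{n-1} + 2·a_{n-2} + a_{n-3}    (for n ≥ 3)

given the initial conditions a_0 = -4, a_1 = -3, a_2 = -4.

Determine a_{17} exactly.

-35574758

a_3 = 2·-4 + 2·-3 + 1·-4 = -18
a_4 = 2·-18 + 2·-4 + 1·-3 = -47
a_5 = 2·-47 + 2·-18 + 1·-4 = -134
a_6 = 2·-134 + 2·-47 + 1·-18 = -380
a_7 = 2·-380 + 2·-134 + 1·-47 = -1075
a_8 = 2·-1075 + 2·-380 + 1·-134 = -3044
a_9 = 2·-3044 + 2·-1075 + 1·-380 = -8618
a_10 = 2·-8618 + 2·-3044 + 1·-1075 = -24399
a_11 = 2·-24399 + 2·-8618 + 1·-3044 = -69078
a_12 = 2·-69078 + 2·-24399 + 1·-8618 = -195572
a_13 = 2·-195572 + 2·-69078 + 1·-24399 = -553699
a_14 = 2·-553699 + 2·-195572 + 1·-69078 = -1567620
a_15 = 2·-1567620 + 2·-553699 + 1·-195572 = -4438210
a_16 = 2·-4438210 + 2·-1567620 + 1·-553699 = -12565359
a_17 = 2·-12565359 + 2·-4438210 + 1·-1567620 = -35574758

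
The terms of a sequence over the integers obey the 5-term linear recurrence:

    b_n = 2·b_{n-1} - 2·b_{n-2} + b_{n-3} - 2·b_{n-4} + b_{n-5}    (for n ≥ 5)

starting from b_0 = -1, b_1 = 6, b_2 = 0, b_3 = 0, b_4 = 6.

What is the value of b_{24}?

-2500

b_5 = 2·6 + -2·0 + 1·0 + -2·6 + 1·-1 = -1
b_6 = 2·-1 + -2·6 + 1·0 + -2·0 + 1·6 = -8
b_7 = 2·-8 + -2·-1 + 1·6 + -2·0 + 1·0 = -8
b_8 = 2·-8 + -2·-8 + 1·-1 + -2·6 + 1·0 = -13
b_9 = 2·-13 + -2·-8 + 1·-8 + -2·-1 + 1·6 = -10
b_10 = 2·-10 + -2·-13 + 1·-8 + -2·-8 + 1·-1 = 13
b_11 = 2·13 + -2·-10 + 1·-13 + -2·-8 + 1·-8 = 41
b_12 = 2·41 + -2·13 + 1·-10 + -2·-13 + 1·-8 = 64
b_13 = 2·64 + -2·41 + 1·13 + -2·-10 + 1·-13 = 66
b_14 = 2·66 + -2·64 + 1·41 + -2·13 + 1·-10 = 9
b_15 = 2·9 + -2·66 + 1·64 + -2·41 + 1·13 = -119
b_16 = 2·-119 + -2·9 + 1·66 + -2·64 + 1·41 = -277
b_17 = 2·-277 + -2·-119 + 1·9 + -2·66 + 1·64 = -375
b_18 = 2·-375 + -2·-277 + 1·-119 + -2·9 + 1·66 = -267
b_19 = 2·-267 + -2·-375 + 1·-277 + -2·-119 + 1·9 = 186
b_20 = 2·186 + -2·-267 + 1·-375 + -2·-277 + 1·-119 = 966
b_21 = 2·966 + -2·186 + 1·-267 + -2·-375 + 1·-277 = 1766
b_22 = 2·1766 + -2·966 + 1·186 + -2·-267 + 1·-375 = 1945
b_23 = 2·1945 + -2·1766 + 1·966 + -2·186 + 1·-267 = 685
b_24 = 2·685 + -2·1945 + 1·1766 + -2·966 + 1·186 = -2500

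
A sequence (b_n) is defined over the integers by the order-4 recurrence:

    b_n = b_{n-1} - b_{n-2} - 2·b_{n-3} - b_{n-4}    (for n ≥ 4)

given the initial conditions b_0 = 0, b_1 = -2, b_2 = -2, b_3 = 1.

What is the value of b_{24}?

60799

b_4 = 1·1 + -1·-2 + -2·-2 + -1·0 = 7
b_5 = 1·7 + -1·1 + -2·-2 + -1·-2 = 12
b_6 = 1·12 + -1·7 + -2·1 + -1·-2 = 5
b_7 = 1·5 + -1·12 + -2·7 + -1·1 = -22
b_8 = 1·-22 + -1·5 + -2·12 + -1·7 = -58
b_9 = 1·-58 + -1·-22 + -2·5 + -1·12 = -58
b_10 = 1·-58 + -1·-58 + -2·-22 + -1·5 = 39
b_11 = 1·39 + -1·-58 + -2·-58 + -1·-22 = 235
b_12 = 1·235 + -1·39 + -2·-58 + -1·-58 = 370
b_13 = 1·370 + -1·235 + -2·39 + -1·-58 = 115
b_14 = 1·115 + -1·370 + -2·235 + -1·39 = -764
b_15 = 1·-764 + -1·115 + -2·370 + -1·235 = -1854
b_16 = 1·-1854 + -1·-764 + -2·115 + -1·370 = -1690
b_17 = 1·-1690 + -1·-1854 + -2·-764 + -1·115 = 1577
b_18 = 1·1577 + -1·-1690 + -2·-1854 + -1·-764 = 7739
b_19 = 1·7739 + -1·1577 + -2·-1690 + -1·-1854 = 11396
b_20 = 1·11396 + -1·7739 + -2·1577 + -1·-1690 = 2193
b_21 = 1·2193 + -1·11396 + -2·7739 + -1·1577 = -26258
b_22 = 1·-26258 + -1·2193 + -2·11396 + -1·7739 = -58982
b_23 = 1·-58982 + -1·-26258 + -2·2193 + -1·11396 = -48506
b_24 = 1·-48506 + -1·-58982 + -2·-26258 + -1·2193 = 60799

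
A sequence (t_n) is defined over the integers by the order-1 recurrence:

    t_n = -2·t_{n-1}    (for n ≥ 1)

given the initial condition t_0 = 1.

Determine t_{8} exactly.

t_1 = -2·1 = -2
t_2 = -2·-2 = 4
t_3 = -2·4 = -8
t_4 = -2·-8 = 16
t_5 = -2·16 = -32
t_6 = -2·-32 = 64
t_7 = -2·64 = -128
t_8 = -2·-128 = 256

256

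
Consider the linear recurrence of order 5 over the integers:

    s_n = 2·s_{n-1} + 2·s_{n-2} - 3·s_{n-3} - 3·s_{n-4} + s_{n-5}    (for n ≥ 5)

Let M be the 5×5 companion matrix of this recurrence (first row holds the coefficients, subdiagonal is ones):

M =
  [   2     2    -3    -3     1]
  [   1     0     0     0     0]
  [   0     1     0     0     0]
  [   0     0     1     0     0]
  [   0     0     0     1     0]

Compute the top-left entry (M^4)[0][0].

29

(M^4)[0][0] is the top entry after applying M 4 times to the unit state (1, 0, 0, 0, 0). Equivalently it is h_{8} for the auxiliary sequence (h_n) obeying the same recurrence with h_4 = 1 and h_i = 0 for 0 ≤ i < 4:
h_5 = 2·1 + 2·0 + -3·0 + -3·0 + 1·0 = 2
h_6 = 2·2 + 2·1 + -3·0 + -3·0 + 1·0 = 6
h_7 = 2·6 + 2·2 + -3·1 + -3·0 + 1·0 = 13
h_8 = 2·13 + 2·6 + -3·2 + -3·1 + 1·0 = 29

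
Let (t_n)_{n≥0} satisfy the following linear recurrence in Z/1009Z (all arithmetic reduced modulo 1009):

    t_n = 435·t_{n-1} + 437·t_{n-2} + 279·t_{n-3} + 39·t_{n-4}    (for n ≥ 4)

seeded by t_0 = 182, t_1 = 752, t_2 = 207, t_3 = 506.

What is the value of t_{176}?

t_4 = 435·506 + 437·207 + 279·752 + 39·182 = 777
t_5 = 435·777 + 437·506 + 279·207 + 39·752 = 438
t_6 = 435·438 + 437·777 + 279·506 + 39·207 = 269
t_7 = 435·269 + 437·438 + 279·777 + 39·506 = 78
t_8 = 435·78 + 437·269 + 279·438 + 39·777 = 279
t_9 = 435·279 + 437·78 + 279·269 + 39·438 = 379
Continuing the recurrence:
  t_10 = 197;  t_11 = 240;  t_12 = 375;  t_13 = 743;  t_14 = 719;  t_15 = 745
  t_16 = 532;  t_17 = 552;  t_18 = 182;  t_19 = 440;  t_20 = 721;  t_21 = 64
  t_22 = 563;  t_23 = 818;  t_24 = 58;  t_25 = 436;  t_26 = 36;  t_27 = 8
  t_28 = 849;  t_29 = 295;  t_30 = 492;  t_31 = 952;  t_32 = 907;  t_33 = 792
  t_34 = 531;  t_35 = 539;  t_36 = 409;  t_37 = 212;  t_38 = 101;  t_39 = 290
  t_40 = 199;  t_41 = 519;  t_42 = 31;  t_43 = 383;  t_44 = 753;  t_45 = 145
  t_46 = 747;  t_47 = 871;  t_48 = 234;  t_49 = 275;  t_50 = 624;  t_51 = 496
  t_52 = 178;  t_53 = 737;  t_54 = 97;  t_55 = 409;  t_56 = 8;  t_57 = 904
  t_58 = 40;  t_59 = 797;  t_60 = 204;  t_61 = 134;  t_62 = 49;  t_63 = 378
  t_64 = 124;  t_65 = 908;  t_66 = 582;  t_67 = 67;  t_68 = 823;  t_69 = 863
  t_70 = 526;  t_71 = 701;  t_72 = 471;  t_73 = 468;  t_74 = 929;  t_75 = 539
  t_76 = 341;  t_77 = 426;  t_78 = 295;  t_79 = 813;  t_80 = 242;  t_81 = 484
  t_82 = 685;  t_83 = 281;  t_84 = 5;  t_85 = 984;  t_86 = 569;  t_87 = 730
  t_88 = 437;  t_89 = 941;  t_90 = 803;  t_91 = 797;  t_92 = 476;  t_93 = 813
  t_94 = 75;  t_95 = 879;  t_96 = 645;  t_97 = 940;  t_98 = 561;  t_99 = 302
  t_100 = 20;  t_101 = 883;  t_102 = 536;  t_103 = 719;  t_104 = 51;  t_105 = 734
  t_106 = 60;  t_107 = 663;  t_108 = 756;  t_109 = 35;  t_110 = 162;  t_111 = 675
  t_112 = 68;  t_113 = 815;  t_114 = 727;  t_115 = 298;  t_116 = 327;  t_117 = 571
  t_118 = 297;  t_119 = 284;  t_120 = 602;  t_121 = 736;  t_122 = 41;  t_123 = 884
  t_124 = 654;  t_125 = 605;  t_126 = 98;  t_127 = 286;  t_128 = 315;  t_129 = 154
  t_130 = 696;  t_131 = 921;  t_132 = 261;  t_133 = 821;  t_134 = 563;  t_135 = 66
  t_136 = 398;  t_137 = 585;  t_138 = 596;  t_139 = 923;  t_140 = 197;  t_141 = 97
  t_142 = 400;  t_143 = 613;  t_144 = 962;  t_145 = 588;  t_146 = 106;  t_147 = 61
  t_148 = 988;  t_149 = 407;  t_150 = 338;  t_151 = 547;  t_152 = 948;  t_153 = 808
  t_154 = 244;  t_155 = 419;  t_156 = 383;  t_157 = 291;  t_158 = 629;  t_159 = 309
  t_160 = 914;  t_161 = 46;  t_162 = 445;  t_163 = 450;  t_164 = 789;  t_165 = 883
  t_166 = 27;  t_167 = 636;  t_168 = 547;  t_169 = 879;  t_170 = 773;  t_171 = 794
  t_172 = 296;  t_173 = 215;  t_174 = 320
t_175 = 435·320 + 437·215 + 279·296 + 39·794 = 618
t_176 = 435·618 + 437·320 + 279·215 + 39·296 = 924

924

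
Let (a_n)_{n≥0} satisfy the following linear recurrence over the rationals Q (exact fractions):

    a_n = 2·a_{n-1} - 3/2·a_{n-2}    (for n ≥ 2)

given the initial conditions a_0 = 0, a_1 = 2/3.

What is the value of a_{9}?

a_2 = 2·2/3 + -3/2·0 = 4/3
a_3 = 2·4/3 + -3/2·2/3 = 5/3
a_4 = 2·5/3 + -3/2·4/3 = 4/3
a_5 = 2·4/3 + -3/2·5/3 = 1/6
a_6 = 2·1/6 + -3/2·4/3 = -5/3
a_7 = 2·-5/3 + -3/2·1/6 = -43/12
a_8 = 2·-43/12 + -3/2·-5/3 = -14/3
a_9 = 2·-14/3 + -3/2·-43/12 = -95/24

-95/24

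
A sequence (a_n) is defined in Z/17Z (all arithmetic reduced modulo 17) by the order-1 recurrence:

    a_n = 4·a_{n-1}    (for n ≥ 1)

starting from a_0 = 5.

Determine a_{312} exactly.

a_1 = 4·5 = 3
a_2 = 4·3 = 12
a_3 = 4·12 = 14
a_4 = 4·14 = 5
(a_4) = (5) = (a_0), so the sequence has period 4.
312 ≡ 0 (mod 4), hence a_312 = a_0 = 5.

5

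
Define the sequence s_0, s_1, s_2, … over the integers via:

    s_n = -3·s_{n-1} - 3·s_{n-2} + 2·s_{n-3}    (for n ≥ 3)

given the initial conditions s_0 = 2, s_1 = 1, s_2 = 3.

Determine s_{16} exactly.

s_3 = -3·3 + -3·1 + 2·2 = -8
s_4 = -3·-8 + -3·3 + 2·1 = 17
s_5 = -3·17 + -3·-8 + 2·3 = -21
s_6 = -3·-21 + -3·17 + 2·-8 = -4
s_7 = -3·-4 + -3·-21 + 2·17 = 109
s_8 = -3·109 + -3·-4 + 2·-21 = -357
s_9 = -3·-357 + -3·109 + 2·-4 = 736
s_10 = -3·736 + -3·-357 + 2·109 = -919
s_11 = -3·-919 + -3·736 + 2·-357 = -165
s_12 = -3·-165 + -3·-919 + 2·736 = 4724
s_13 = -3·4724 + -3·-165 + 2·-919 = -15515
s_14 = -3·-15515 + -3·4724 + 2·-165 = 32043
s_15 = -3·32043 + -3·-15515 + 2·4724 = -40136
s_16 = -3·-40136 + -3·32043 + 2·-15515 = -6751

-6751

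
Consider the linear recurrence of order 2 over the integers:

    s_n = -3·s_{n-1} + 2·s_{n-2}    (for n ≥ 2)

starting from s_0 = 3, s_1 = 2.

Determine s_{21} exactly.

s_2 = -3·2 + 2·3 = 0
s_3 = -3·0 + 2·2 = 4
s_4 = -3·4 + 2·0 = -12
s_5 = -3·-12 + 2·4 = 44
s_6 = -3·44 + 2·-12 = -156
s_7 = -3·-156 + 2·44 = 556
s_8 = -3·556 + 2·-156 = -1980
s_9 = -3·-1980 + 2·556 = 7052
s_10 = -3·7052 + 2·-1980 = -25116
s_11 = -3·-25116 + 2·7052 = 89452
s_12 = -3·89452 + 2·-25116 = -318588
s_13 = -3·-318588 + 2·89452 = 1134668
s_14 = -3·1134668 + 2·-318588 = -4041180
s_15 = -3·-4041180 + 2·1134668 = 14392876
s_16 = -3·14392876 + 2·-4041180 = -51260988
s_17 = -3·-51260988 + 2·14392876 = 182568716
s_18 = -3·182568716 + 2·-51260988 = -650228124
s_19 = -3·-650228124 + 2·182568716 = 2315821804
s_20 = -3·2315821804 + 2·-650228124 = -8247921660
s_21 = -3·-8247921660 + 2·2315821804 = 29375408588

29375408588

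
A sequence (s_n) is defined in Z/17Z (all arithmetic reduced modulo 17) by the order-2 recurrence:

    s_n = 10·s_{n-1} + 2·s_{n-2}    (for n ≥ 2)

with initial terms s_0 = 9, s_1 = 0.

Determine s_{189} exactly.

3

s_2 = 10·0 + 2·9 = 1
s_3 = 10·1 + 2·0 = 10
s_4 = 10·10 + 2·1 = 0
s_5 = 10·0 + 2·10 = 3
s_6 = 10·3 + 2·0 = 13
s_7 = 10·13 + 2·3 = 0
s_8 = 10·0 + 2·13 = 9
s_9 = 10·9 + 2·0 = 5
s_10 = 10·5 + 2·9 = 0
s_11 = 10·0 + 2·5 = 10
s_12 = 10·10 + 2·0 = 15
s_13 = 10·15 + 2·10 = 0
s_14 = 10·0 + 2·15 = 13
s_15 = 10·13 + 2·0 = 11
s_16 = 10·11 + 2·13 = 0
s_17 = 10·0 + 2·11 = 5
s_18 = 10·5 + 2·0 = 16
s_19 = 10·16 + 2·5 = 0
s_20 = 10·0 + 2·16 = 15
s_21 = 10·15 + 2·0 = 14
s_22 = 10·14 + 2·15 = 0
s_23 = 10·0 + 2·14 = 11
s_24 = 10·11 + 2·0 = 8
s_25 = 10·8 + 2·11 = 0
s_26 = 10·0 + 2·8 = 16
s_27 = 10·16 + 2·0 = 7
s_28 = 10·7 + 2·16 = 0
s_29 = 10·0 + 2·7 = 14
s_30 = 10·14 + 2·0 = 4
s_31 = 10·4 + 2·14 = 0
s_32 = 10·0 + 2·4 = 8
s_33 = 10·8 + 2·0 = 12
s_34 = 10·12 + 2·8 = 0
s_35 = 10·0 + 2·12 = 7
s_36 = 10·7 + 2·0 = 2
s_37 = 10·2 + 2·7 = 0
s_38 = 10·0 + 2·2 = 4
s_39 = 10·4 + 2·0 = 6
s_40 = 10·6 + 2·4 = 0
s_41 = 10·0 + 2·6 = 12
s_42 = 10·12 + 2·0 = 1
s_43 = 10·1 + 2·12 = 0
s_44 = 10·0 + 2·1 = 2
s_45 = 10·2 + 2·0 = 3
s_46 = 10·3 + 2·2 = 0
s_47 = 10·0 + 2·3 = 6
s_48 = 10·6 + 2·0 = 9
s_49 = 10·9 + 2·6 = 0
(s_48, s_49) = (9, 0) = (s_0, s_1), so the sequence has period 48.
189 ≡ 45 (mod 48), hence s_189 = s_45 = 3.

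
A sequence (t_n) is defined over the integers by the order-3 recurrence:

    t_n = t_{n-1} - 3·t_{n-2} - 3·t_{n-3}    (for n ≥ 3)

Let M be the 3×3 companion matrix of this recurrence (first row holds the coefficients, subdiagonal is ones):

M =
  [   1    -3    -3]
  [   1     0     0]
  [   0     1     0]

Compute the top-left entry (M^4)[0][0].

(M^4)[0][0] is the top entry after applying M 4 times to the unit state (1, 0, 0). Equivalently it is h_{6} for the auxiliary sequence (h_n) obeying the same recurrence with h_2 = 1 and h_i = 0 for 0 ≤ i < 2:
h_3 = 1·1 + -3·0 + -3·0 = 1
h_4 = 1·1 + -3·1 + -3·0 = -2
h_5 = 1·-2 + -3·1 + -3·1 = -8
h_6 = 1·-8 + -3·-2 + -3·1 = -5

-5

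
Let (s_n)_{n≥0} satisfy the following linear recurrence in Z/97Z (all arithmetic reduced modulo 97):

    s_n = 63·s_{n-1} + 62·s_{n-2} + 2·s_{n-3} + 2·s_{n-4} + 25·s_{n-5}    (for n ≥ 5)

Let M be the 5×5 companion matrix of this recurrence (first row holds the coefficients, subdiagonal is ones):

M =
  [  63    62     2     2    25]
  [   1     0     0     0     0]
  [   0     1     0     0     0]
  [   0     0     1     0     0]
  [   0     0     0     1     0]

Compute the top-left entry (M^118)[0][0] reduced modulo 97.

1

(M^118)[0][0] is the top entry after applying M 118 times to the unit state (1, 0, 0, 0, 0). Equivalently it is h_{122} for the auxiliary sequence (h_n) obeying the same recurrence with h_4 = 1 and h_i = 0 for 0 ≤ i < 4:
h_5 = 63·1 + 62·0 + 2·0 + 2·0 + 25·0 = 63
h_6 = 63·63 + 62·1 + 2·0 + 2·0 + 25·0 = 54
h_7 = 63·54 + 62·63 + 2·1 + 2·0 + 25·0 = 35
h_8 = 63·35 + 62·54 + 2·63 + 2·1 + 25·0 = 55
h_9 = 63·55 + 62·35 + 2·54 + 2·63 + 25·1 = 74
h_10 = 63·74 + 62·55 + 2·35 + 2·54 + 25·63 = 28
Continuing the recurrence:
  h_11 = 25;  h_12 = 79;  h_13 = 55;  h_14 = 37;  h_15 = 53;  h_16 = 27
  h_17 = 65;  h_18 = 49;  h_19 = 54;  h_20 = 92;  h_21 = 56;  h_22 = 5
  h_23 = 66;  h_24 = 3;  h_25 = 10;  h_26 = 30;  h_27 = 57;  h_28 = 46
  h_29 = 88;  h_30 = 90;  h_31 = 54;  h_32 = 5;  h_33 = 28;  h_34 = 3
  h_35 = 25;  h_36 = 73;  h_37 = 31;  h_38 = 57;  h_39 = 61;  h_40 = 62
  h_41 = 86;  h_42 = 88;  h_43 = 34;  h_44 = 10;  h_45 = 77;  h_46 = 8
  h_47 = 0;  h_48 = 65;  h_49 = 53;  h_50 = 95;  h_51 = 95;  h_52 = 83
  h_53 = 42;  h_54 = 88;  h_55 = 15;  h_56 = 5;  h_57 = 88;  h_58 = 29
  h_59 = 17;  h_60 = 35;  h_61 = 29;  h_62 = 81;  h_63 = 67;  h_64 = 96
  h_65 = 45;  h_66 = 11;  h_67 = 14;  h_68 = 29;  h_69 = 66;  h_70 = 50
  h_71 = 37;  h_72 = 54;  h_73 = 57;  h_74 = 33;  h_75 = 61;  h_76 = 52
  h_77 = 52;  h_78 = 62;  h_79 = 33;  h_80 = 90;  h_81 = 29;  h_82 = 70
  h_83 = 50;  h_84 = 17;  h_85 = 23;  h_86 = 73;  h_87 = 52;  h_88 = 14
  h_89 = 67;  h_90 = 94;  h_91 = 5;  h_92 = 39;  h_93 = 44;  h_94 = 79
  h_95 = 55;  h_96 = 21;  h_97 = 37;  h_98 = 54;  h_99 = 63;  h_100 = 78
  h_101 = 21;  h_102 = 43;  h_103 = 17;  h_104 = 78;  h_105 = 92;  h_106 = 25
  h_107 = 8;  h_108 = 6;  h_109 = 51;  h_110 = 34;  h_111 = 40;  h_112 = 92
  h_113 = 60;  h_114 = 43;  h_115 = 74;  h_116 = 96;  h_117 = 47;  h_118 = 74
  h_119 = 67;  h_120 = 81
h_121 = 63·81 + 62·67 + 2·74 + 2·47 + 25·96 = 65
h_122 = 63·65 + 62·81 + 2·67 + 2·74 + 25·47 = 1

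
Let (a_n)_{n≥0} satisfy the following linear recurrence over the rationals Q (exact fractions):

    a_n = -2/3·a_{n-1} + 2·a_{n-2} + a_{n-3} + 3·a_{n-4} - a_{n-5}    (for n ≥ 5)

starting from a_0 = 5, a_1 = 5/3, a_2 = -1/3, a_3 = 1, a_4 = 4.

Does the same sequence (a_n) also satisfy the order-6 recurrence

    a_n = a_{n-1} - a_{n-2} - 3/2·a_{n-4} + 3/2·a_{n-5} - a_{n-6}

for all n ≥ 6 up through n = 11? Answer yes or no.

Terms a_0..a_11: 5, 5/3, -1/3, 1, 4, -1, 7, 2/3, 212/9, -388/27, 6428/81, -15331/243
n=6: candidate gives -7, actual a_6 = 7 ✗

no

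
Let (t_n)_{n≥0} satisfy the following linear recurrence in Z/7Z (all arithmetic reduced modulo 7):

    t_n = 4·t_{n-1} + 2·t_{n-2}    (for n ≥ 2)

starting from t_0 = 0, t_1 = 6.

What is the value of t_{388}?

4

t_2 = 4·6 + 2·0 = 3
t_3 = 4·3 + 2·6 = 3
t_4 = 4·3 + 2·3 = 4
t_5 = 4·4 + 2·3 = 1
t_6 = 4·1 + 2·4 = 5
t_7 = 4·5 + 2·1 = 1
t_8 = 4·1 + 2·5 = 0
t_9 = 4·0 + 2·1 = 2
t_10 = 4·2 + 2·0 = 1
t_11 = 4·1 + 2·2 = 1
t_12 = 4·1 + 2·1 = 6
t_13 = 4·6 + 2·1 = 5
t_14 = 4·5 + 2·6 = 4
t_15 = 4·4 + 2·5 = 5
t_16 = 4·5 + 2·4 = 0
t_17 = 4·0 + 2·5 = 3
t_18 = 4·3 + 2·0 = 5
t_19 = 4·5 + 2·3 = 5
t_20 = 4·5 + 2·5 = 2
t_21 = 4·2 + 2·5 = 4
t_22 = 4·4 + 2·2 = 6
t_23 = 4·6 + 2·4 = 4
t_24 = 4·4 + 2·6 = 0
t_25 = 4·0 + 2·4 = 1
t_26 = 4·1 + 2·0 = 4
t_27 = 4·4 + 2·1 = 4
t_28 = 4·4 + 2·4 = 3
t_29 = 4·3 + 2·4 = 6
t_30 = 4·6 + 2·3 = 2
t_31 = 4·2 + 2·6 = 6
t_32 = 4·6 + 2·2 = 0
t_33 = 4·0 + 2·6 = 5
t_34 = 4·5 + 2·0 = 6
t_35 = 4·6 + 2·5 = 6
t_36 = 4·6 + 2·6 = 1
t_37 = 4·1 + 2·6 = 2
t_38 = 4·2 + 2·1 = 3
t_39 = 4·3 + 2·2 = 2
t_40 = 4·2 + 2·3 = 0
t_41 = 4·0 + 2·2 = 4
t_42 = 4·4 + 2·0 = 2
t_43 = 4·2 + 2·4 = 2
t_44 = 4·2 + 2·2 = 5
t_45 = 4·5 + 2·2 = 3
t_46 = 4·3 + 2·5 = 1
t_47 = 4·1 + 2·3 = 3
t_48 = 4·3 + 2·1 = 0
t_49 = 4·0 + 2·3 = 6
(t_48, t_49) = (0, 6) = (t_0, t_1), so the sequence has period 48.
388 ≡ 4 (mod 48), hence t_388 = t_4 = 4.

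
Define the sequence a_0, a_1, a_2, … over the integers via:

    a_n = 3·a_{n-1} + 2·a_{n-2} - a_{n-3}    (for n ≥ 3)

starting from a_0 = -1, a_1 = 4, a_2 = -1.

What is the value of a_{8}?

2024

a_3 = 3·-1 + 2·4 + -1·-1 = 6
a_4 = 3·6 + 2·-1 + -1·4 = 12
a_5 = 3·12 + 2·6 + -1·-1 = 49
a_6 = 3·49 + 2·12 + -1·6 = 165
a_7 = 3·165 + 2·49 + -1·12 = 581
a_8 = 3·581 + 2·165 + -1·49 = 2024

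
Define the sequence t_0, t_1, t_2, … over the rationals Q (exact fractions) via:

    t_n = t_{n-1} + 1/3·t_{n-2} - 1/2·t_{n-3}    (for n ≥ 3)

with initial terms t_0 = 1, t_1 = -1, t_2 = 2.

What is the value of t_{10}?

t_3 = 1·2 + 1/3·-1 + -1/2·1 = 7/6
t_4 = 1·7/6 + 1/3·2 + -1/2·-1 = 7/3
t_5 = 1·7/3 + 1/3·7/6 + -1/2·2 = 31/18
t_6 = 1·31/18 + 1/3·7/3 + -1/2·7/6 = 23/12
t_7 = 1·23/12 + 1/3·31/18 + -1/2·7/3 = 143/108
t_8 = 1·143/108 + 1/3·23/12 + -1/2·31/18 = 119/108
t_9 = 1·119/108 + 1/3·143/108 + -1/2·23/12 = 379/648
t_10 = 1·379/648 + 1/3·119/108 + -1/2·143/108 = 47/162

47/162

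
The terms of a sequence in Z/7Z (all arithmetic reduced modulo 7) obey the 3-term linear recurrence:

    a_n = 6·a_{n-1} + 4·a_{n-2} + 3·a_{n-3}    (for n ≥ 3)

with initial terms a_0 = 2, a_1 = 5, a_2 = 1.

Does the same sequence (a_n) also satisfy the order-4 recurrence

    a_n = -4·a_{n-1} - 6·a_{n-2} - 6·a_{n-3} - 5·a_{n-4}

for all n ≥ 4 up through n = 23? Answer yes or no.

yes

Terms a_0..a_23: 2, 5, 1, 4, 1, 4, 5, 0, 4, 4, 5, 2, 2, 0, 0, 6, 1, 2, 6, 5, 4, 6, 4, 4
n=4: candidate gives 1, actual a_4 = 1 ✓
n=5: candidate gives 4, actual a_5 = 4 ✓
n=6: candidate gives 5, actual a_6 = 5 ✓
n=7: candidate gives 0, actual a_7 = 0 ✓
n=8: candidate gives 4, actual a_8 = 4 ✓
n=9: candidate gives 4, actual a_9 = 4 ✓
n=10: candidate gives 5, actual a_10 = 5 ✓
n=11: candidate gives 2, actual a_11 = 2 ✓
n=12: candidate gives 2, actual a_12 = 2 ✓
n=13: candidate gives 0, actual a_13 = 0 ✓
n=14: candidate gives 0, actual a_14 = 0 ✓
n=15: candidate gives 6, actual a_15 = 6 ✓
n=16: candidate gives 1, actual a_16 = 1 ✓
n=17: candidate gives 2, actual a_17 = 2 ✓
n=18: candidate gives 6, actual a_18 = 6 ✓
n=19: candidate gives 5, actual a_19 = 5 ✓
n=20: candidate gives 4, actual a_20 = 4 ✓
n=21: candidate gives 6, actual a_21 = 6 ✓
n=22: candidate gives 4, actual a_22 = 4 ✓
n=23: candidate gives 4, actual a_23 = 4 ✓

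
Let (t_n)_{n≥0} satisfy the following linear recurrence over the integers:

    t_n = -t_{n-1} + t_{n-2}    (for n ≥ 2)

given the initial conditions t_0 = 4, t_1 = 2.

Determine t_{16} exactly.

466

t_2 = -1·2 + 1·4 = 2
t_3 = -1·2 + 1·2 = 0
t_4 = -1·0 + 1·2 = 2
t_5 = -1·2 + 1·0 = -2
t_6 = -1·-2 + 1·2 = 4
t_7 = -1·4 + 1·-2 = -6
t_8 = -1·-6 + 1·4 = 10
t_9 = -1·10 + 1·-6 = -16
t_10 = -1·-16 + 1·10 = 26
t_11 = -1·26 + 1·-16 = -42
t_12 = -1·-42 + 1·26 = 68
t_13 = -1·68 + 1·-42 = -110
t_14 = -1·-110 + 1·68 = 178
t_15 = -1·178 + 1·-110 = -288
t_16 = -1·-288 + 1·178 = 466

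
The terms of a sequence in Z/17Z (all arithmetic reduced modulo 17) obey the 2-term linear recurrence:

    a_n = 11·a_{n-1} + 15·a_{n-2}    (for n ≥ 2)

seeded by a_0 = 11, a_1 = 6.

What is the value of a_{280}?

a_2 = 11·6 + 15·11 = 10
a_3 = 11·10 + 15·6 = 13
a_4 = 11·13 + 15·10 = 4
a_5 = 11·4 + 15·13 = 1
a_6 = 11·1 + 15·4 = 3
a_7 = 11·3 + 15·1 = 14
a_8 = 11·14 + 15·3 = 12
a_9 = 11·12 + 15·14 = 2
a_10 = 11·2 + 15·12 = 15
a_11 = 11·15 + 15·2 = 8
a_12 = 11·8 + 15·15 = 7
a_13 = 11·7 + 15·8 = 10
a_14 = 11·10 + 15·7 = 11
a_15 = 11·11 + 15·10 = 16
a_16 = 11·16 + 15·11 = 1
a_17 = 11·1 + 15·16 = 13
a_18 = 11·13 + 15·1 = 5
a_19 = 11·5 + 15·13 = 12
a_20 = 11·12 + 15·5 = 3
a_21 = 11·3 + 15·12 = 9
a_22 = 11·9 + 15·3 = 8
a_23 = 11·8 + 15·9 = 2
a_24 = 11·2 + 15·8 = 6
a_25 = 11·6 + 15·2 = 11
a_26 = 11·11 + 15·6 = 7
a_27 = 11·7 + 15·11 = 4
a_28 = 11·4 + 15·7 = 13
a_29 = 11·13 + 15·4 = 16
a_30 = 11·16 + 15·13 = 14
a_31 = 11·14 + 15·16 = 3
a_32 = 11·3 + 15·14 = 5
a_33 = 11·5 + 15·3 = 15
a_34 = 11·15 + 15·5 = 2
a_35 = 11·2 + 15·15 = 9
a_36 = 11·9 + 15·2 = 10
a_37 = 11·10 + 15·9 = 7
a_38 = 11·7 + 15·10 = 6
a_39 = 11·6 + 15·7 = 1
a_40 = 11·1 + 15·6 = 16
a_41 = 11·16 + 15·1 = 4
a_42 = 11·4 + 15·16 = 12
a_43 = 11·12 + 15·4 = 5
a_44 = 11·5 + 15·12 = 14
a_45 = 11·14 + 15·5 = 8
a_46 = 11·8 + 15·14 = 9
a_47 = 11·9 + 15·8 = 15
a_48 = 11·15 + 15·9 = 11
a_49 = 11·11 + 15·15 = 6
(a_48, a_49) = (11, 6) = (a_0, a_1), so the sequence has period 48.
280 ≡ 40 (mod 48), hence a_280 = a_40 = 16.

16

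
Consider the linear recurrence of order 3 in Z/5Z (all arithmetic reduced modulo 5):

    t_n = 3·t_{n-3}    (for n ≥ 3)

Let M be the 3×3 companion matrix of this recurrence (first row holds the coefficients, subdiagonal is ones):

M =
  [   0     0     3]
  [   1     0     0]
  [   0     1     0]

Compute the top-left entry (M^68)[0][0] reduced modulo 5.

0

(M^68)[0][0] is the top entry after applying M 68 times to the unit state (1, 0, 0). Equivalently it is h_{70} for the auxiliary sequence (h_n) obeying the same recurrence with h_2 = 1 and h_i = 0 for 0 ≤ i < 2:
h_3 = 0·1 + 0·0 + 3·0 = 0
h_4 = 0·0 + 0·1 + 3·0 = 0
h_5 = 0·0 + 0·0 + 3·1 = 3
h_6 = 0·3 + 0·0 + 3·0 = 0
h_7 = 0·0 + 0·3 + 3·0 = 0
h_8 = 0·0 + 0·0 + 3·3 = 4
h_9 = 0·4 + 0·0 + 3·0 = 0
h_10 = 0·0 + 0·4 + 3·0 = 0
h_11 = 0·0 + 0·0 + 3·4 = 2
h_12 = 0·2 + 0·0 + 3·0 = 0
h_13 = 0·0 + 0·2 + 3·0 = 0
h_14 = 0·0 + 0·0 + 3·2 = 1
(h_12, h_13, h_14) = (0, 0, 1) = (h_0, h_1, h_2), so the sequence has period 12.
70 ≡ 10 (mod 12), hence h_70 = h_10 = 0.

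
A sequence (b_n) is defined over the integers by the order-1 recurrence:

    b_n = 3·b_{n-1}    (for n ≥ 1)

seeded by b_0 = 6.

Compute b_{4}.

486

b_1 = 3·6 = 18
b_2 = 3·18 = 54
b_3 = 3·54 = 162
b_4 = 3·162 = 486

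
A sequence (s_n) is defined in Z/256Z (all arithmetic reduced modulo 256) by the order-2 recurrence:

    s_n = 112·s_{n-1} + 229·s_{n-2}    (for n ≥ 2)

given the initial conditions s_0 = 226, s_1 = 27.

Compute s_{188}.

s_2 = 112·27 + 229·226 = 250
s_3 = 112·250 + 229·27 = 135
s_4 = 112·135 + 229·250 = 178
s_5 = 112·178 + 229·135 = 163
s_6 = 112·163 + 229·178 = 138
s_7 = 112·138 + 229·163 = 47
Continuing the recurrence:
  s_8 = 2;  s_9 = 235;  s_10 = 154;  s_11 = 151;  s_12 = 210;  s_13 = 243
  s_14 = 42;  s_15 = 191;  s_16 = 34;  s_17 = 187;  s_18 = 58;  s_19 = 167
  s_20 = 242;  s_21 = 67;  s_22 = 202;  s_23 = 79;  s_24 = 66;  s_25 = 139
  s_26 = 218;  s_27 = 183;  s_28 = 18;  s_29 = 147;  s_30 = 106;  s_31 = 223
  s_32 = 98;  s_33 = 91;  s_34 = 122;  s_35 = 199;  s_36 = 50;  s_37 = 227
  s_38 = 10;  s_39 = 111;  s_40 = 130;  s_41 = 43;  s_42 = 26;  s_43 = 215
  s_44 = 82;  s_45 = 51;  s_46 = 170;  s_47 = 255;  s_48 = 162;  s_49 = 251
  s_50 = 186;  s_51 = 231;  s_52 = 114;  s_53 = 131;  s_54 = 74;  s_55 = 143
  s_56 = 194;  s_57 = 203;  s_58 = 90;  s_59 = 247;  s_60 = 146;  s_61 = 211
  s_62 = 234;  s_63 = 31;  s_64 = 226;  s_65 = 155;  s_66 = 250;  s_67 = 7
  s_68 = 178;  s_69 = 35;  s_70 = 138;  s_71 = 175;  s_72 = 2;  s_73 = 107
  s_74 = 154;  s_75 = 23;  s_76 = 210;  s_77 = 115;  s_78 = 42;  s_79 = 63
  s_80 = 34;  s_81 = 59;  s_82 = 58;  s_83 = 39;  s_84 = 242;  s_85 = 195
  s_86 = 202;  s_87 = 207;  s_88 = 66;  s_89 = 11;  s_90 = 218;  s_91 = 55
  s_92 = 18;  s_93 = 19;  s_94 = 106;  s_95 = 95;  s_96 = 98;  s_97 = 219
  s_98 = 122;  s_99 = 71;  s_100 = 50;  s_101 = 99;  s_102 = 10;  s_103 = 239
  s_104 = 130;  s_105 = 171;  s_106 = 26;  s_107 = 87;  s_108 = 82;  s_109 = 179
  s_110 = 170;  s_111 = 127;  s_112 = 162;  s_113 = 123;  s_114 = 186;  s_115 = 103
  s_116 = 114;  s_117 = 3;  s_118 = 74;  s_119 = 15;  s_120 = 194;  s_121 = 75
  s_122 = 90;  s_123 = 119;  s_124 = 146;  s_125 = 83;  s_126 = 234;  s_127 = 159
  s_128 = 226;  s_129 = 27;  s_130 = 250;  s_131 = 135;  s_132 = 178;  s_133 = 163
  s_134 = 138;  s_135 = 47;  s_136 = 2;  s_137 = 235;  s_138 = 154;  s_139 = 151
  s_140 = 210;  s_141 = 243;  s_142 = 42;  s_143 = 191;  s_144 = 34;  s_145 = 187
  s_146 = 58;  s_147 = 167;  s_148 = 242;  s_149 = 67;  s_150 = 202;  s_151 = 79
  s_152 = 66;  s_153 = 139;  s_154 = 218;  s_155 = 183;  s_156 = 18;  s_157 = 147
  s_158 = 106;  s_159 = 223;  s_160 = 98;  s_161 = 91;  s_162 = 122;  s_163 = 199
  s_164 = 50;  s_165 = 227;  s_166 = 10;  s_167 = 111;  s_168 = 130;  s_169 = 43
  s_170 = 26;  s_171 = 215;  s_172 = 82;  s_173 = 51;  s_174 = 170;  s_175 = 255
  s_176 = 162;  s_177 = 251;  s_178 = 186;  s_179 = 231;  s_180 = 114;  s_181 = 131
  s_182 = 74;  s_183 = 143;  s_184 = 194;  s_185 = 203;  s_186 = 90
s_187 = 112·90 + 229·203 = 247
s_188 = 112·247 + 229·90 = 146

146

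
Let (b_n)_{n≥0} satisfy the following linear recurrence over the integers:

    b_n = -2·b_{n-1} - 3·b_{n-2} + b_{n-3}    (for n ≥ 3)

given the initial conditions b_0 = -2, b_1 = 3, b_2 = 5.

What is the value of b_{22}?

b_3 = -2·5 + -3·3 + 1·-2 = -21
b_4 = -2·-21 + -3·5 + 1·3 = 30
b_5 = -2·30 + -3·-21 + 1·5 = 8
b_6 = -2·8 + -3·30 + 1·-21 = -127
b_7 = -2·-127 + -3·8 + 1·30 = 260
b_8 = -2·260 + -3·-127 + 1·8 = -131
b_9 = -2·-131 + -3·260 + 1·-127 = -645
b_10 = -2·-645 + -3·-131 + 1·260 = 1943
b_11 = -2·1943 + -3·-645 + 1·-131 = -2082
b_12 = -2·-2082 + -3·1943 + 1·-645 = -2310
b_13 = -2·-2310 + -3·-2082 + 1·1943 = 12809
b_14 = -2·12809 + -3·-2310 + 1·-2082 = -20770
b_15 = -2·-20770 + -3·12809 + 1·-2310 = 803
b_16 = -2·803 + -3·-20770 + 1·12809 = 73513
b_17 = -2·73513 + -3·803 + 1·-20770 = -170205
b_18 = -2·-170205 + -3·73513 + 1·803 = 120674
b_19 = -2·120674 + -3·-170205 + 1·73513 = 342780
b_20 = -2·342780 + -3·120674 + 1·-170205 = -1217787
b_21 = -2·-1217787 + -3·342780 + 1·120674 = 1527908
b_22 = -2·1527908 + -3·-1217787 + 1·342780 = 940325

940325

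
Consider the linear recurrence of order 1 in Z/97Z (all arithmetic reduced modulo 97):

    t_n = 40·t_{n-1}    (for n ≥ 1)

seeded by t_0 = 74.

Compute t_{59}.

44

t_1 = 40·74 = 50
t_2 = 40·50 = 60
t_3 = 40·60 = 72
t_4 = 40·72 = 67
t_5 = 40·67 = 61
t_6 = 40·61 = 15
t_7 = 40·15 = 18
t_8 = 40·18 = 41
t_9 = 40·41 = 88
t_10 = 40·88 = 28
t_11 = 40·28 = 53
t_12 = 40·53 = 83
t_13 = 40·83 = 22
t_14 = 40·22 = 7
t_15 = 40·7 = 86
t_16 = 40·86 = 45
t_17 = 40·45 = 54
t_18 = 40·54 = 26
t_19 = 40·26 = 70
t_20 = 40·70 = 84
t_21 = 40·84 = 62
t_22 = 40·62 = 55
t_23 = 40·55 = 66
t_24 = 40·66 = 21
t_25 = 40·21 = 64
t_26 = 40·64 = 38
t_27 = 40·38 = 65
t_28 = 40·65 = 78
t_29 = 40·78 = 16
t_30 = 40·16 = 58
t_31 = 40·58 = 89
t_32 = 40·89 = 68
t_33 = 40·68 = 4
t_34 = 40·4 = 63
t_35 = 40·63 = 95
t_36 = 40·95 = 17
t_37 = 40·17 = 1
t_38 = 40·1 = 40
t_39 = 40·40 = 48
t_40 = 40·48 = 77
t_41 = 40·77 = 73
t_42 = 40·73 = 10
t_43 = 40·10 = 12
t_44 = 40·12 = 92
t_45 = 40·92 = 91
t_46 = 40·91 = 51
t_47 = 40·51 = 3
t_48 = 40·3 = 23
t_49 = 40·23 = 47
t_50 = 40·47 = 37
t_51 = 40·37 = 25
t_52 = 40·25 = 30
t_53 = 40·30 = 36
t_54 = 40·36 = 82
t_55 = 40·82 = 79
t_56 = 40·79 = 56
t_57 = 40·56 = 9
t_58 = 40·9 = 69
t_59 = 40·69 = 44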